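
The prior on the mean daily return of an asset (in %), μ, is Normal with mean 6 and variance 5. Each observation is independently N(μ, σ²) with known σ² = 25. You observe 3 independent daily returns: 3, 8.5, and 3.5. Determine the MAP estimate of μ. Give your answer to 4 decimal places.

n = 3; x̄ = (3 + 8.5 + 3.5)/3 = 15/3 = 5.
For a Normal prior and Normal likelihood with known variance, the posterior is Normal; its mode equals its mean, the precision-weighted average.
Prior precision 1/σ₀² = 1/5 = 0.2; data precision n/σ² = 3/25 = 0.12.
μ̂ = (0.2·6 + 0.12·5) / (0.2 + 0.12) = 1.8/0.32 = 5.6250.

μ̂_MAP = 5.6250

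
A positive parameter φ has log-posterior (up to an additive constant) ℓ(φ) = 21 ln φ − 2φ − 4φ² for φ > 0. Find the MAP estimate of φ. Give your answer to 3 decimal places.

ℓ'(φ) = 21/φ − 2 − 8φ. Setting this to zero and multiplying by φ: 8φ² + 2φ − 21 = 0.
φ = (−2 + √(2² + 4·8·21)) / (2·8) = (−2 + √676) / 16 = (−2 + 26)/16 = 3/2.
ℓ''(φ) = −21/φ² − 8 < 0, confirming a maximum.

φ̂_MAP = 1.500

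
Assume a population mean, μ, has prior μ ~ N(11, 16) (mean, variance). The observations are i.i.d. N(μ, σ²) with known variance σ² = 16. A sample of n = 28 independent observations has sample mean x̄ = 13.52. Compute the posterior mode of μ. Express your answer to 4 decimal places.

n = 28, x̄ = 13.52.
For a Normal prior and Normal likelihood with known variance, the posterior is Normal; its mode equals its mean, the precision-weighted average.
Prior precision 1/σ₀² = 1/16 = 0.0625; data precision n/σ² = 28/16 = 1.75.
μ̂ = (0.0625·11 + 1.75·13.52) / (0.0625 + 1.75) = 24.3475/1.8125 = 9739/725 ≈ 13.4331.

μ̂_MAP = 13.4331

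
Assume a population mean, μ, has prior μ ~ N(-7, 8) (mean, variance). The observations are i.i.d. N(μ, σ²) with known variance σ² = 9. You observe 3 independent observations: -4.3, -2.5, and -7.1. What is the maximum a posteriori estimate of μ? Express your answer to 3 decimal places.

n = 3; x̄ = ((-4.3) + (-2.5) + (-7.1))/3 = -13.9/3 = -139/30 ≈ -4.6333.
For a Normal prior and Normal likelihood with known variance, the posterior is Normal; its mode equals its mean, the precision-weighted average.
Prior precision 1/σ₀² = 1/8 = 0.125; data precision n/σ² = 3/9 = 1/3.
μ̂ = (0.125·(-7) + (1/3)·(-139/30)) / (0.125 + 1/3) = (-871/360)/(11/24) = -871/165 ≈ -5.279.

μ̂_MAP = -5.279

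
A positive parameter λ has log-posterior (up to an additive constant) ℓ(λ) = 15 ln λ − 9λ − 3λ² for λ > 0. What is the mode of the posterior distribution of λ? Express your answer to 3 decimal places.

ℓ'(λ) = 15/λ − 9 − 6λ. Setting this to zero and multiplying by λ: 6λ² + 9λ − 15 = 0.
λ = (−9 + √(9² + 4·6·15)) / (2·6) = (−9 + √441) / 12 = (−9 + 21)/12 = 1.
ℓ''(λ) = −15/λ² − 6 < 0, confirming a maximum.

λ̂_MAP = 1.000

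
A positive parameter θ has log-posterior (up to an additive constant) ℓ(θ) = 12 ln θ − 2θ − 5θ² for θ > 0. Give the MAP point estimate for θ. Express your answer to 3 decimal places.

ℓ'(θ) = 12/θ − 2 − 10θ. Setting this to zero and multiplying by θ: 10θ² + 2θ − 12 = 0.
θ = (−2 + √(2² + 4·10·12)) / (2·10) = (−2 + √484) / 20 = (−2 + 22)/20 = 1.
ℓ''(θ) = −12/θ² − 10 < 0, confirming a maximum.

θ̂_MAP = 1.000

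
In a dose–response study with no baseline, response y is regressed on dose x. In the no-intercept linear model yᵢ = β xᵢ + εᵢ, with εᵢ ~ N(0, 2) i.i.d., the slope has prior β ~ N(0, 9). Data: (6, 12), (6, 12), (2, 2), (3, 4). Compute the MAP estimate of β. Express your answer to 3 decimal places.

log p(β | y) = −Σ(yᵢ − βxᵢ)²/(2·2) − β²/(2·9) + const.
Setting the derivative to zero: Σxᵢ(yᵢ − βxᵢ)/2 − β/9 = 0, so β = Σxᵢyᵢ / (Σxᵢ² + σ²/τ²).
Σxᵢyᵢ = 6·12 + 6·12 + 2·2 + 3·4 = 160; Σxᵢ² = 85; σ²/τ² = 2/9.
β̂_MAP = 160 / (85 + 2/9) = 160/(767/9) = 1440/767 ≈ 1.877.

β̂_MAP = 1.877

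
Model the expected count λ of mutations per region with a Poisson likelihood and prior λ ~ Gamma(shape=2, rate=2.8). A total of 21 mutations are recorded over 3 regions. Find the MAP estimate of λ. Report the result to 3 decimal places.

Σxᵢ = 21, n = 3.
Posterior ∝ λe^(−2.8λ) · λ^21e^(−3λ) = λ^22e^(−5.8λ), i.e. Gamma(shape=23, rate=5.8).
The mode of a Gamma(a, b) with a ≥ 1 (shape–rate) is (a−1)/b = 22/5.8 ≈ 3.793.

λ̂_MAP = 3.793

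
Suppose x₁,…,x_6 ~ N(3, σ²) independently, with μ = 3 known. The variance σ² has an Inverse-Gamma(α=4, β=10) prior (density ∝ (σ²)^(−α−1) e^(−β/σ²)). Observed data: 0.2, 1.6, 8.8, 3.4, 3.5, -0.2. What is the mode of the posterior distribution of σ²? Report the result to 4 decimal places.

σ̂²_MAP = 4.6306

Sum of squared deviations about the known mean: SS = (0.2−3)² + (1.6−3)² + (8.8−3)² + (3.4−3)² + (3.5−3)² + (-0.2−3)² = 54.09.
The Normal likelihood contributes (σ²)^(−n/2) exp(−SS/(2σ²)), so the posterior is Inverse-Gamma(α + n/2, β + SS/2) = Inverse-Gamma(7, 37.045).
The mode of Inverse-Gamma(a, b) is b/(a+1) = 37.045/8 ≈ 4.6306.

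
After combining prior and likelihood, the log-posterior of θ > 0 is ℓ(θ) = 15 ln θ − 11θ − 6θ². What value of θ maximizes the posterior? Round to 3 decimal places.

ℓ'(θ) = 15/θ − 11 − 12θ. Setting this to zero and multiplying by θ: 12θ² + 11θ − 15 = 0.
θ = (−11 + √(11² + 4·12·15)) / (2·12) = (−11 + √841) / 24 = (−11 + 29)/24 = 3/4.
ℓ''(θ) = −15/θ² − 12 < 0, confirming a maximum.

θ̂_MAP = 0.750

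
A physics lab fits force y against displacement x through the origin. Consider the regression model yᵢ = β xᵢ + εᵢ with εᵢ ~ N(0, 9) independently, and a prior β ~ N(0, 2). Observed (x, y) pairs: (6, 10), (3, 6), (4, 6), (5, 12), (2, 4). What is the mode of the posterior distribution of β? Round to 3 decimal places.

β̂_MAP = 1.799

log p(β | y) = −Σ(yᵢ − βxᵢ)²/(2·9) − β²/(2·2) + const.
Setting the derivative to zero: Σxᵢ(yᵢ − βxᵢ)/9 − β/2 = 0, so β = Σxᵢyᵢ / (Σxᵢ² + σ²/τ²).
Σxᵢyᵢ = 6·10 + 3·6 + 4·6 + 5·12 + 2·4 = 170; Σxᵢ² = 90; σ²/τ² = 4.5.
β̂_MAP = 170 / (90 + 4.5) = 170/94.5 ≈ 1.799.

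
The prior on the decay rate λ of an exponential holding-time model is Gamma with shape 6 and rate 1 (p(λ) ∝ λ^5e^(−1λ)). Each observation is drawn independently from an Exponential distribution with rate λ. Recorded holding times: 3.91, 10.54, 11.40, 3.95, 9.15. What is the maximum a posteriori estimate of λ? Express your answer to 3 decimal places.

λ̂_MAP = 0.250

The Exponential(rate=λ) likelihood is ∝ λ^n e^(−λΣtᵢ). Here n = 5 and Σtᵢ = 3.91 + 10.54 + 11.40 + 3.95 + 9.15 = 38.95.
Posterior ∝ λ^5e^(−1λ) · λ^5e^(−38.95λ) = λ^10e^(−39.95λ), i.e. Gamma(11, 39.95).
Mode = (a−1)/b = 10/39.95 ≈ 0.250.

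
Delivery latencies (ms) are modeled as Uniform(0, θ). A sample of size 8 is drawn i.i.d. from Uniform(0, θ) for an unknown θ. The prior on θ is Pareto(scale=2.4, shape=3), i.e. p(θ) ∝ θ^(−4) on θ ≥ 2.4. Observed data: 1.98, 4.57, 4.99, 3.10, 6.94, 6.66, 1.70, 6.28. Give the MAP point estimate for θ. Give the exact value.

The Uniform(0, θ) likelihood is θ^(−n) for θ ≥ max(xᵢ), zero otherwise. Here max(xᵢ) = 6.94.
Posterior ∝ θ^(−4) · θ^(−8) = θ^(−12) on θ ≥ max(2.4, 6.94) = 6.94.
This density is strictly decreasing in θ, so the posterior mode lies at the lower boundary of the support.

θ̂_MAP = 6.94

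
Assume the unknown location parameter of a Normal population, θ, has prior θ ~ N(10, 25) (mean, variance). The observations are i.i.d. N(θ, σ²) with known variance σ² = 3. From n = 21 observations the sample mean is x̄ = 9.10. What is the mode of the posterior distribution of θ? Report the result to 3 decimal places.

n = 21, x̄ = 9.10.
For a Normal prior and Normal likelihood with known variance, the posterior is Normal; its mode equals its mean, the precision-weighted average.
Prior precision 1/σ₀² = 1/25 = 0.04; data precision n/σ² = 21/3 = 7.
θ̂ = (0.04·10 + 7·9.1) / (0.04 + 7) = 64.1/7.04 = 3205/352 ≈ 9.105.

θ̂_MAP = 9.105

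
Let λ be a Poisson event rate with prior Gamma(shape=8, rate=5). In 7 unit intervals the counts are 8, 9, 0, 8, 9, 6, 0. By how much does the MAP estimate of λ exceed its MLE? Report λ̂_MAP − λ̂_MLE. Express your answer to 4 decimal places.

MAP − MLE = -1.7976

Σxᵢ = 40. Posterior is Gamma(48, 12); MAP = (48−1)/12 = 47/12 ≈ 3.91667.
MLE = x̄ = 40/7 ≈ 5.71429.
Difference = 47/12 − 40/7 = -151/84 ≈ -1.7976.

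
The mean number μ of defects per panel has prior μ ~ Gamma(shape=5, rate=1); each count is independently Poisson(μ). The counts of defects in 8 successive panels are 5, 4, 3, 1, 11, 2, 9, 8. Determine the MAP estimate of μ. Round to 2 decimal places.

Σxᵢ = 5+4+3+1+11+2+9+8 = 43, with n = 8.
Posterior ∝ μ^4e^(−1μ) · μ^43e^(−8μ) = μ^47e^(−9μ), i.e. Gamma(shape=48, rate=9).
The mode of a Gamma(a, b) with a ≥ 1 (shape–rate) is (a−1)/b = 47/9 ≈ 5.22.

μ̂_MAP = 5.22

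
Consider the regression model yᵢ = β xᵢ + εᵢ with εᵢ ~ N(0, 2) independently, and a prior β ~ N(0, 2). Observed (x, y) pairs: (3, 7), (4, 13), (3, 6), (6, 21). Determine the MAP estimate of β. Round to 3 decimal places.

log p(β | y) = −Σ(yᵢ − βxᵢ)²/(2·2) − β²/(2·2) + const.
Setting the derivative to zero: Σxᵢ(yᵢ − βxᵢ)/2 − β/2 = 0, so β = Σxᵢyᵢ / (Σxᵢ² + σ²/τ²).
Σxᵢyᵢ = 3·7 + 4·13 + 3·6 + 6·21 = 217; Σxᵢ² = 70; σ²/τ² = 1.
β̂_MAP = 217 / (70 + 1) = 217/71 ≈ 3.056.

β̂_MAP = 3.056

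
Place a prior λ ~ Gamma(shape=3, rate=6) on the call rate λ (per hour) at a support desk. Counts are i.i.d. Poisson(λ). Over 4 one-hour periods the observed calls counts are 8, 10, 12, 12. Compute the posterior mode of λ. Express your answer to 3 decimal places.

Σxᵢ = 8+10+12+12 = 42, with n = 4.
Posterior ∝ λ^2e^(−6λ) · λ^42e^(−4λ) = λ^44e^(−10λ), i.e. Gamma(shape=45, rate=10).
The mode of a Gamma(a, b) with a ≥ 1 (shape–rate) is (a−1)/b = 44/10 ≈ 4.400.

λ̂_MAP = 4.400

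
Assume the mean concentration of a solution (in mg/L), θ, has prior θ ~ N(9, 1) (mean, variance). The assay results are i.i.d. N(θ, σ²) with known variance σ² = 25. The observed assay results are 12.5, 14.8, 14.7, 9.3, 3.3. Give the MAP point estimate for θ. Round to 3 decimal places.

n = 5; x̄ = (12.5 + 14.8 + 14.7 + 9.3 + 3.3)/5 = 54.6/5 = 10.92.
For a Normal prior and Normal likelihood with known variance, the posterior is Normal; its mode equals its mean, the precision-weighted average.
Prior precision 1/σ₀² = 1/1 = 1; data precision n/σ² = 5/25 = 0.2.
θ̂ = (1·9 + 0.2·10.92) / (1 + 0.2) = 11.184/1.2 = 9.320.

θ̂_MAP = 9.320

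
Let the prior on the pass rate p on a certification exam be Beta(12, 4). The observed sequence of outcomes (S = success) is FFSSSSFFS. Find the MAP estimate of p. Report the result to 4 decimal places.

p̂_MAP = 0.6957

Prior: Beta(12, 4).
Data: 5 successes in 9 trials (from the sequence). The binomial likelihood contributes p^5(1−p)^4, so the posterior is Beta(12+5, 4+4) = Beta(17, 8).
For Beta(a, b) with a, b > 1 the mode is (a−1)/(a+b−2) = 16/23 ≈ 0.6957.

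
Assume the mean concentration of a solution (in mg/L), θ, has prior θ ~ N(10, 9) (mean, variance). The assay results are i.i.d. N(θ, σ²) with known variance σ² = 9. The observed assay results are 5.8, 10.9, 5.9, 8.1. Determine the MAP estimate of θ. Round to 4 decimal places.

n = 4; x̄ = (5.8 + 10.9 + 5.9 + 8.1)/4 = 30.7/4 = 7.675.
For a Normal prior and Normal likelihood with known variance, the posterior is Normal; its mode equals its mean, the precision-weighted average.
Prior precision 1/σ₀² = 1/9; data precision n/σ² = 4/9.
θ̂ = ((1/9)·10 + (4/9)·7.675) / (1/9 + 4/9) = (407/90)/(5/9) = 8.1400.

θ̂_MAP = 8.1400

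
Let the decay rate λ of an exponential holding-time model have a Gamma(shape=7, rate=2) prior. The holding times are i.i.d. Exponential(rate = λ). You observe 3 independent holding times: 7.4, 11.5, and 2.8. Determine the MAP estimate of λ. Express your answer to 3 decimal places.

λ̂_MAP = 0.380

The Exponential(rate=λ) likelihood is ∝ λ^n e^(−λΣtᵢ). Here n = 3 and Σtᵢ = 7.4 + 11.5 + 2.8 = 21.7.
Posterior ∝ λ^6e^(−2λ) · λ^3e^(−21.7λ) = λ^9e^(−23.7λ), i.e. Gamma(10, 23.7).
Mode = (a−1)/b = 9/23.7 ≈ 0.380.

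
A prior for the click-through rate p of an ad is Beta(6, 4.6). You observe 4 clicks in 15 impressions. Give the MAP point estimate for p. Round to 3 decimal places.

p̂_MAP = 0.381

Prior: Beta(6, 4.6).
Data: 4 successes in 15 trials. The binomial likelihood contributes p^4(1−p)^11, so the posterior is Beta(6+4, 4.6+11) = Beta(10, 15.6).
For Beta(a, b) with a, b > 1 the mode is (a−1)/(a+b−2) = 9/23.6 ≈ 0.381.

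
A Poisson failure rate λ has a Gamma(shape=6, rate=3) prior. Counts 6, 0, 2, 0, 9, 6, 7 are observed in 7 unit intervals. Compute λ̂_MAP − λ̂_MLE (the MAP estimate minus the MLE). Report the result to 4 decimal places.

MAP − MLE = -0.7857

Σxᵢ = 30. Posterior is Gamma(36, 10); MAP = (36−1)/10 = 35/10 ≈ 3.50000.
MLE = x̄ = 30/7 ≈ 4.28571.
Difference = 35/10 − 30/7 = -11/14 ≈ -0.7857.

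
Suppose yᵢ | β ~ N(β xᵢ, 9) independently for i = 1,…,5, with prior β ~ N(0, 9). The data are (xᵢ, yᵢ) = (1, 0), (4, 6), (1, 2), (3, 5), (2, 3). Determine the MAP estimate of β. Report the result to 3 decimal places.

log p(β | y) = −Σ(yᵢ − βxᵢ)²/(2·9) − β²/(2·9) + const.
Setting the derivative to zero: Σxᵢ(yᵢ − βxᵢ)/9 − β/9 = 0, so β = Σxᵢyᵢ / (Σxᵢ² + σ²/τ²).
Σxᵢyᵢ = 1·0 + 4·6 + 1·2 + 3·5 + 2·3 = 47; Σxᵢ² = 31; σ²/τ² = 1.
β̂_MAP = 47 / (31 + 1) = 47/32 ≈ 1.469.

β̂_MAP = 1.469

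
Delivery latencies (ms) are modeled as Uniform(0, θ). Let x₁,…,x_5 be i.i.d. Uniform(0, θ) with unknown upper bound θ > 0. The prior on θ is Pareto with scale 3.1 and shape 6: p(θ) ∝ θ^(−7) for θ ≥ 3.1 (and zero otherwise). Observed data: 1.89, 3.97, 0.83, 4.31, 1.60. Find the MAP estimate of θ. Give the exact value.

θ̂_MAP = 4.31

The Uniform(0, θ) likelihood is θ^(−n) for θ ≥ max(xᵢ), zero otherwise. Here max(xᵢ) = 4.31.
Posterior ∝ θ^(−7) · θ^(−5) = θ^(−12) on θ ≥ max(3.1, 4.31) = 4.31.
This density is strictly decreasing in θ, so the posterior mode lies at the lower boundary of the support.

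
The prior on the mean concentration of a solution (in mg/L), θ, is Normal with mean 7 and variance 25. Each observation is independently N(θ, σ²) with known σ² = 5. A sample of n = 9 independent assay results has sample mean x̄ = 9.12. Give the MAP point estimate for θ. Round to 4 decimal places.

n = 9, x̄ = 9.12.
For a Normal prior and Normal likelihood with known variance, the posterior is Normal; its mode equals its mean, the precision-weighted average.
Prior precision 1/σ₀² = 1/25 = 0.04; data precision n/σ² = 9/5 = 1.8.
θ̂ = (0.04·7 + 1.8·9.12) / (0.04 + 1.8) = 16.696/1.84 = 2087/230 ≈ 9.0739.

θ̂_MAP = 9.0739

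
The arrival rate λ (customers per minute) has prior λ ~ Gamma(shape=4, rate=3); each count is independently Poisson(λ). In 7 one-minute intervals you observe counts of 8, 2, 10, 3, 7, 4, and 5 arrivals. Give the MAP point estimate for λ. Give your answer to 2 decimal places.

Σxᵢ = 8+2+10+3+7+4+5 = 39, with n = 7.
Posterior ∝ λ^3e^(−3λ) · λ^39e^(−7λ) = λ^42e^(−10λ), i.e. Gamma(shape=43, rate=10).
The mode of a Gamma(a, b) with a ≥ 1 (shape–rate) is (a−1)/b = 42/10 ≈ 4.20.

λ̂_MAP = 4.20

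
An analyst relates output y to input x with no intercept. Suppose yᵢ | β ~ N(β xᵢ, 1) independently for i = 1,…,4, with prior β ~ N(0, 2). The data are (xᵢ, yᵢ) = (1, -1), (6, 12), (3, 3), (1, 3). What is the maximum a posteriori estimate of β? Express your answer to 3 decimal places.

β̂_MAP = 1.747

log p(β | y) = −Σ(yᵢ − βxᵢ)²/(2·1) − β²/(2·2) + const.
Setting the derivative to zero: Σxᵢ(yᵢ − βxᵢ)/1 − β/2 = 0, so β = Σxᵢyᵢ / (Σxᵢ² + σ²/τ²).
Σxᵢyᵢ = 1·(-1) + 6·12 + 3·3 + 1·3 = 83; Σxᵢ² = 47; σ²/τ² = 0.5.
β̂_MAP = 83 / (47 + 0.5) = 83/47.5 ≈ 1.747.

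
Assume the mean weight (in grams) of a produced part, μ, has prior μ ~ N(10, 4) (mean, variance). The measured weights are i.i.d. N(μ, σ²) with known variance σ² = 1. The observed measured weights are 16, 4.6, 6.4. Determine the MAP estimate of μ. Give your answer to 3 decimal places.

n = 3; x̄ = (16 + 4.6 + 6.4)/3 = 27/3 = 9.
For a Normal prior and Normal likelihood with known variance, the posterior is Normal; its mode equals its mean, the precision-weighted average.
Prior precision 1/σ₀² = 1/4 = 0.25; data precision n/σ² = 3/1 = 3.
μ̂ = (0.25·10 + 3·9) / (0.25 + 3) = 29.5/3.25 = 118/13 ≈ 9.077.

μ̂_MAP = 9.077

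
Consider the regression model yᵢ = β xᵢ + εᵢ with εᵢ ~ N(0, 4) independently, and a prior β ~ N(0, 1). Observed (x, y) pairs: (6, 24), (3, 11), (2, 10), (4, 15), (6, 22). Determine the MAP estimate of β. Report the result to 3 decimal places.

β̂_MAP = 3.705

log p(β | y) = −Σ(yᵢ − βxᵢ)²/(2·4) − β²/(2·1) + const.
Setting the derivative to zero: Σxᵢ(yᵢ − βxᵢ)/4 − β/1 = 0, so β = Σxᵢyᵢ / (Σxᵢ² + σ²/τ²).
Σxᵢyᵢ = 6·24 + 3·11 + 2·10 + 4·15 + 6·22 = 389; Σxᵢ² = 101; σ²/τ² = 4.
β̂_MAP = 389 / (101 + 4) = 389/105 ≈ 3.705.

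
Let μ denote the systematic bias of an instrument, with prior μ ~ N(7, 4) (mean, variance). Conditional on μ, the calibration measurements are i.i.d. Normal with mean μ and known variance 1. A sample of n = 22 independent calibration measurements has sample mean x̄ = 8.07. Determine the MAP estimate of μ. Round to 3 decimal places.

μ̂_MAP = 8.058

n = 22, x̄ = 8.07.
For a Normal prior and Normal likelihood with known variance, the posterior is Normal; its mode equals its mean, the precision-weighted average.
Prior precision 1/σ₀² = 1/4 = 0.25; data precision n/σ² = 22/1 = 22.
μ̂ = (0.25·7 + 22·8.07) / (0.25 + 22) = 179.29/22.25 = 17929/2225 ≈ 8.058.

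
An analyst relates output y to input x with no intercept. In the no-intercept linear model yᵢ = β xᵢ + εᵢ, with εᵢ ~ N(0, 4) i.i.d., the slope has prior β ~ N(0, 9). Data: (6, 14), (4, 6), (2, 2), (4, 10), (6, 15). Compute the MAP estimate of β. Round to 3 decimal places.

log p(β | y) = −Σ(yᵢ − βxᵢ)²/(2·4) − β²/(2·9) + const.
Setting the derivative to zero: Σxᵢ(yᵢ − βxᵢ)/4 − β/9 = 0, so β = Σxᵢyᵢ / (Σxᵢ² + σ²/τ²).
Σxᵢyᵢ = 6·14 + 4·6 + 2·2 + 4·10 + 6·15 = 242; Σxᵢ² = 108; σ²/τ² = 4/9.
β̂_MAP = 242 / (108 + 4/9) = 242/(976/9) = 1089/488 ≈ 2.232.

β̂_MAP = 2.232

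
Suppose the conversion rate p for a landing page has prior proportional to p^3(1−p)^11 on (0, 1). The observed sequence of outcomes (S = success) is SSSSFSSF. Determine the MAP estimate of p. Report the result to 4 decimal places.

The prior density ∝ p^3(1−p)^11 is the kernel of Beta(4, 12).
Data: 6 successes in 8 trials (from the sequence). The binomial likelihood contributes p^6(1−p)^2, so the posterior is Beta(4+6, 12+2) = Beta(10, 14).
For Beta(a, b) with a, b > 1 the mode is (a−1)/(a+b−2) = 9/22 ≈ 0.4091.

p̂_MAP = 0.4091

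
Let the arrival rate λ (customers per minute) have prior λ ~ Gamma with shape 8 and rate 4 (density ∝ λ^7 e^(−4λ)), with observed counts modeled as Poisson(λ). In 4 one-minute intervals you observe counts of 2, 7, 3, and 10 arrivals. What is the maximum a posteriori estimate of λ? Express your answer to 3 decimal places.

λ̂_MAP = 3.625

Σxᵢ = 2+7+3+10 = 22, with n = 4.
Posterior ∝ λ^7e^(−4λ) · λ^22e^(−4λ) = λ^29e^(−8λ), i.e. Gamma(shape=30, rate=8).
The mode of a Gamma(a, b) with a ≥ 1 (shape–rate) is (a−1)/b = 29/8 ≈ 3.625.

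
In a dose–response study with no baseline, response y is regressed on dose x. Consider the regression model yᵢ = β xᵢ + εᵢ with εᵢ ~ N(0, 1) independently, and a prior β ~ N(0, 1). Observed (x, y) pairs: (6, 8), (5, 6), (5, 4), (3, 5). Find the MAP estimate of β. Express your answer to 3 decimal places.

β̂_MAP = 1.177

log p(β | y) = −Σ(yᵢ − βxᵢ)²/(2·1) − β²/(2·1) + const.
Setting the derivative to zero: Σxᵢ(yᵢ − βxᵢ)/1 − β/1 = 0, so β = Σxᵢyᵢ / (Σxᵢ² + σ²/τ²).
Σxᵢyᵢ = 6·8 + 5·6 + 5·4 + 3·5 = 113; Σxᵢ² = 95; σ²/τ² = 1.
β̂_MAP = 113 / (95 + 1) = 113/96 ≈ 1.177.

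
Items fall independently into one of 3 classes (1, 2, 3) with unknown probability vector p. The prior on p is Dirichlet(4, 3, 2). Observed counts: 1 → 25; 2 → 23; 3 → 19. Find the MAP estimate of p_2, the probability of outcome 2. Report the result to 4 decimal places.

The posterior is Dirichlet(αᵢ + nᵢ) = Dirichlet(29, 26, 21).
For a Dirichlet(a₁,…,a_K) with all aᵢ > 1, the mode has j-th component (aⱼ − 1)/(Σaᵢ − K).
Here Σaᵢ = 76 and K = 3, so p_2 = (26 − 1)/(76 − 3) = 25/73 ≈ 0.3425.

MAP estimate: 0.3425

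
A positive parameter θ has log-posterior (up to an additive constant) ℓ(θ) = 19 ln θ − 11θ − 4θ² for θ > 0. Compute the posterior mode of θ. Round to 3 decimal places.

ℓ'(θ) = 19/θ − 11 − 8θ. Setting this to zero and multiplying by θ: 8θ² + 11θ − 19 = 0.
θ = (−11 + √(11² + 4·8·19)) / (2·8) = (−11 + √729) / 16 = (−11 + 27)/16 = 1.
ℓ''(θ) = −19/θ² − 8 < 0, confirming a maximum.

θ̂_MAP = 1.000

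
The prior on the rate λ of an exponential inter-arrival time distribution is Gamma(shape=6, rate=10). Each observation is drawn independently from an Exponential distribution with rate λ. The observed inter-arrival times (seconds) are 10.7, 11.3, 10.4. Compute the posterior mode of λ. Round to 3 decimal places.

The Exponential(rate=λ) likelihood is ∝ λ^n e^(−λΣtᵢ). Here n = 3 and Σtᵢ = 10.7 + 11.3 + 10.4 = 32.4.
Posterior ∝ λ^5e^(−10λ) · λ^3e^(−32.4λ) = λ^8e^(−42.4λ), i.e. Gamma(9, 42.4).
Mode = (a−1)/b = 8/42.4 ≈ 0.189.

λ̂_MAP = 0.189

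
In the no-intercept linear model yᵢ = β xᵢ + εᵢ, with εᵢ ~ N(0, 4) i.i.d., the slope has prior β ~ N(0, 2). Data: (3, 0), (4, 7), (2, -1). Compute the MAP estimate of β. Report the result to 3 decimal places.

β̂_MAP = 0.839

log p(β | y) = −Σ(yᵢ − βxᵢ)²/(2·4) − β²/(2·2) + const.
Setting the derivative to zero: Σxᵢ(yᵢ − βxᵢ)/4 − β/2 = 0, so β = Σxᵢyᵢ / (Σxᵢ² + σ²/τ²).
Σxᵢyᵢ = 3·0 + 4·7 + 2·(-1) = 26; Σxᵢ² = 29; σ²/τ² = 2.
β̂_MAP = 26 / (29 + 2) = 26/31 ≈ 0.839.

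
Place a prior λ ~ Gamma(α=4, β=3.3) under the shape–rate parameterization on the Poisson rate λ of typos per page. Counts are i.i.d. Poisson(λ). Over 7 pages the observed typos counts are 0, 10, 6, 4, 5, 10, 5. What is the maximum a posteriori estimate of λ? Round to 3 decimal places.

Σxᵢ = 0+10+6+4+5+10+5 = 40, with n = 7.
Posterior ∝ λ^3e^(−3.3λ) · λ^40e^(−7λ) = λ^43e^(−10.3λ), i.e. Gamma(shape=44, rate=10.3).
The mode of a Gamma(a, b) with a ≥ 1 (shape–rate) is (a−1)/b = 43/10.3 ≈ 4.175.

λ̂_MAP = 4.175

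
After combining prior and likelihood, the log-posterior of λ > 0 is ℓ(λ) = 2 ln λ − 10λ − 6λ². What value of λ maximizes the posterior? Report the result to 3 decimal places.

ℓ'(λ) = 2/λ − 10 − 12λ. Setting this to zero and multiplying by λ: 12λ² + 10λ − 2 = 0.
λ = (−10 + √(10² + 4·12·2)) / (2·12) = (−10 + √196) / 24 = (−10 + 14)/24 = 1/6.
ℓ''(λ) = −2/λ² − 12 < 0, confirming a maximum.

λ̂_MAP = 0.167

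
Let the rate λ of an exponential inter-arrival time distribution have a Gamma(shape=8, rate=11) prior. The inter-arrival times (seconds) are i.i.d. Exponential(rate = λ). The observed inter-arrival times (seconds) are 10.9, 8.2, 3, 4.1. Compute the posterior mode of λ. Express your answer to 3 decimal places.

The Exponential(rate=λ) likelihood is ∝ λ^n e^(−λΣtᵢ). Here n = 4 and Σtᵢ = 10.9 + 8.2 + 3 + 4.1 = 26.2.
Posterior ∝ λ^7e^(−11λ) · λ^4e^(−26.2λ) = λ^11e^(−37.2λ), i.e. Gamma(12, 37.2).
Mode = (a−1)/b = 11/37.2 ≈ 0.296.

λ̂_MAP = 0.296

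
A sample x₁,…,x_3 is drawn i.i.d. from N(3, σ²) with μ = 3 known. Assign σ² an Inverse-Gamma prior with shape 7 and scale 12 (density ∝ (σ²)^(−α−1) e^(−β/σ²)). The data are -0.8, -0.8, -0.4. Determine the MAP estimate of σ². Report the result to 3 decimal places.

σ̂²_MAP = 3.392

Sum of squared deviations about the known mean: SS = (-0.8−3)² + (-0.8−3)² + (-0.4−3)² = 40.44.
The Normal likelihood contributes (σ²)^(−n/2) exp(−SS/(2σ²)), so the posterior is Inverse-Gamma(α + n/2, β + SS/2) = Inverse-Gamma(8.5, 32.22).
The mode of Inverse-Gamma(a, b) is b/(a+1) = 32.22/9.5 ≈ 3.392.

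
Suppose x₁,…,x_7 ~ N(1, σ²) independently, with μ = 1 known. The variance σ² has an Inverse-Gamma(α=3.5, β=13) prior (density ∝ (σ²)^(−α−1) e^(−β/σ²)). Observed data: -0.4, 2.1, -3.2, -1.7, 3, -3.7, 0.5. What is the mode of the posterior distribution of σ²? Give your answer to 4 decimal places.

Sum of squared deviations about the known mean: SS = (-0.4−1)² + (2.1−1)² + (-3.2−1)² + (-1.7−1)² + (3−1)² + (-3.7−1)² + (0.5−1)² = 54.44.
The Normal likelihood contributes (σ²)^(−n/2) exp(−SS/(2σ²)), so the posterior is Inverse-Gamma(α + n/2, β + SS/2) = Inverse-Gamma(7, 40.22).
The mode of Inverse-Gamma(a, b) is b/(a+1) = 40.22/8 ≈ 5.0275.

σ̂²_MAP = 5.0275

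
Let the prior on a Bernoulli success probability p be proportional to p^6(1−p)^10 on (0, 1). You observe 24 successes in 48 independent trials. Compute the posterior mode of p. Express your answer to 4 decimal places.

p̂_MAP = 0.4688

The prior density ∝ p^6(1−p)^10 is the kernel of Beta(7, 11).
Data: 24 successes in 48 trials. The binomial likelihood contributes p^24(1−p)^24, so the posterior is Beta(7+24, 11+24) = Beta(31, 35).
For Beta(a, b) with a, b > 1 the mode is (a−1)/(a+b−2) = 30/64 ≈ 0.4688.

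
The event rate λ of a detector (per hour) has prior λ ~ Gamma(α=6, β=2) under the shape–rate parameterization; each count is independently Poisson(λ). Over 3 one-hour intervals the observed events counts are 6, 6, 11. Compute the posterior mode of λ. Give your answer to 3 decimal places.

Σxᵢ = 6+6+11 = 23, with n = 3.
Posterior ∝ λ^5e^(−2λ) · λ^23e^(−3λ) = λ^28e^(−5λ), i.e. Gamma(shape=29, rate=5).
The mode of a Gamma(a, b) with a ≥ 1 (shape–rate) is (a−1)/b = 28/5 ≈ 5.600.

λ̂_MAP = 5.600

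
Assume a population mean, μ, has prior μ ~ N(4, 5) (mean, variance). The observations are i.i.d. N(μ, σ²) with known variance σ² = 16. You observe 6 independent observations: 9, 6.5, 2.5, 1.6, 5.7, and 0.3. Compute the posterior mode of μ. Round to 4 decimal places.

μ̂_MAP = 4.1739

n = 6; x̄ = (9 + 6.5 + 2.5 + 1.6 + 5.7 + 0.3)/6 = 25.6/6 = 64/15 ≈ 4.2667.
For a Normal prior and Normal likelihood with known variance, the posterior is Normal; its mode equals its mean, the precision-weighted average.
Prior precision 1/σ₀² = 1/5 = 0.2; data precision n/σ² = 6/16 = 0.375.
μ̂ = (0.2·4 + 0.375·(64/15)) / (0.2 + 0.375) = 2.4/0.575 = 96/23 ≈ 4.1739.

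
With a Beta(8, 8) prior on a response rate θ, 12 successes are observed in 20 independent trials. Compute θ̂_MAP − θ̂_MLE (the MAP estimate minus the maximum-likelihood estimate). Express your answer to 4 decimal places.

Posterior is Beta(20, 16); MAP = (20−1)/(36−2) = 19/34 ≈ 0.55882.
MLE ignores the prior: θ̂_MLE = k/n = 12/20 ≈ 0.60000.
Difference = 19/34 − 12/20 = -7/170 ≈ -0.0412.

MAP − MLE = -0.0412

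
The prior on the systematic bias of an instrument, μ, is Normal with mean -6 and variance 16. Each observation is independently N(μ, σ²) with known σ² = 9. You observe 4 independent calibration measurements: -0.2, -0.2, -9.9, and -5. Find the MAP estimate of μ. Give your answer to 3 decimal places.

n = 4; x̄ = ((-0.2) + (-0.2) + (-9.9) + (-5))/4 = -15.3/4 = -3.825.
For a Normal prior and Normal likelihood with known variance, the posterior is Normal; its mode equals its mean, the precision-weighted average.
Prior precision 1/σ₀² = 1/16 = 0.0625; data precision n/σ² = 4/9.
μ̂ = (0.0625·(-6) + (4/9)·(-3.825)) / (0.0625 + 4/9) = (-2.075)/(73/144) = -1494/365 ≈ -4.093.

μ̂_MAP = -4.093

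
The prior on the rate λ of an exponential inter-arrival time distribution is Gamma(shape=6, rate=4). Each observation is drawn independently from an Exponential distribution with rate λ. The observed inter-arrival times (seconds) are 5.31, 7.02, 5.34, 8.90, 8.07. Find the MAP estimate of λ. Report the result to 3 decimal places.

λ̂_MAP = 0.259

The Exponential(rate=λ) likelihood is ∝ λ^n e^(−λΣtᵢ). Here n = 5 and Σtᵢ = 5.31 + 7.02 + 5.34 + 8.90 + 8.07 = 34.64.
Posterior ∝ λ^5e^(−4λ) · λ^5e^(−34.64λ) = λ^10e^(−38.64λ), i.e. Gamma(11, 38.64).
Mode = (a−1)/b = 10/38.64 ≈ 0.259.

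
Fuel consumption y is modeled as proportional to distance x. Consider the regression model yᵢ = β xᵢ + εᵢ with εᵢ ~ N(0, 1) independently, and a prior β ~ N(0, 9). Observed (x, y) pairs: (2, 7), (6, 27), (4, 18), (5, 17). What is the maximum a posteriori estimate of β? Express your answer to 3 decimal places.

log p(β | y) = −Σ(yᵢ − βxᵢ)²/(2·1) − β²/(2·9) + const.
Setting the derivative to zero: Σxᵢ(yᵢ − βxᵢ)/1 − β/9 = 0, so β = Σxᵢyᵢ / (Σxᵢ² + σ²/τ²).
Σxᵢyᵢ = 2·7 + 6·27 + 4·18 + 5·17 = 333; Σxᵢ² = 81; σ²/τ² = 1/9.
β̂_MAP = 333 / (81 + 1/9) = 333/(730/9) = 2997/730 ≈ 4.105.

β̂_MAP = 4.105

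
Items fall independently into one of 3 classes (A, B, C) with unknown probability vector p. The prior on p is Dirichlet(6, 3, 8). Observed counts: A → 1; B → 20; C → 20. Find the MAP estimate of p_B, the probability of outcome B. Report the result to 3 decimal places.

The posterior is Dirichlet(αᵢ + nᵢ) = Dirichlet(7, 23, 28).
For a Dirichlet(a₁,…,a_K) with all aᵢ > 1, the mode has j-th component (aⱼ − 1)/(Σaᵢ − K).
Here Σaᵢ = 58 and K = 3, so p_B = (23 − 1)/(58 − 3) = 22/55 ≈ 0.400.

MAP estimate of p_B = 0.400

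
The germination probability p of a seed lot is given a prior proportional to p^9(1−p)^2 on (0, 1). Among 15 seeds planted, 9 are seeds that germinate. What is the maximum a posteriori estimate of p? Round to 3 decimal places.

The prior density ∝ p^9(1−p)^2 is the kernel of Beta(10, 3).
Data: 9 successes in 15 trials. The binomial likelihood contributes p^9(1−p)^6, so the posterior is Beta(10+9, 3+6) = Beta(19, 9).
For Beta(a, b) with a, b > 1 the mode is (a−1)/(a+b−2) = 18/26 ≈ 0.692.

p̂_MAP = 0.692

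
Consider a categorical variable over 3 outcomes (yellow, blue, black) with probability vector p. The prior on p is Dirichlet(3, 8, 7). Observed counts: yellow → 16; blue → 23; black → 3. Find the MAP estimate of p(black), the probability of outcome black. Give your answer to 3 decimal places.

The posterior is Dirichlet(αᵢ + nᵢ) = Dirichlet(19, 31, 10).
For a Dirichlet(a₁,…,a_K) with all aᵢ > 1, the mode has j-th component (aⱼ − 1)/(Σaᵢ − K).
Here Σaᵢ = 60 and K = 3, so p(black) = (10 − 1)/(60 − 3) = 9/57 ≈ 0.158.

MAP estimate of p(black) = 0.158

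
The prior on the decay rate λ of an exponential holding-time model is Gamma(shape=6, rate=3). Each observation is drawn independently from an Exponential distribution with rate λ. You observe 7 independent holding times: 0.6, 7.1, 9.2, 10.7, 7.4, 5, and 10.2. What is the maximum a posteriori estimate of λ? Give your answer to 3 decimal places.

The Exponential(rate=λ) likelihood is ∝ λ^n e^(−λΣtᵢ). Here n = 7 and Σtᵢ = 0.6 + 7.1 + 9.2 + 10.7 + 7.4 + 5 + 10.2 = 50.2.
Posterior ∝ λ^5e^(−3λ) · λ^7e^(−50.2λ) = λ^12e^(−53.2λ), i.e. Gamma(13, 53.2).
Mode = (a−1)/b = 12/53.2 ≈ 0.226.

λ̂_MAP = 0.226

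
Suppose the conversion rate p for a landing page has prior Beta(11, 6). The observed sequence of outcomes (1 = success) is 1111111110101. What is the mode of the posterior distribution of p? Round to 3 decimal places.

Prior: Beta(11, 6).
Data: 11 successes in 13 trials (from the sequence). The binomial likelihood contributes p^11(1−p)^2, so the posterior is Beta(11+11, 6+2) = Beta(22, 8).
For Beta(a, b) with a, b > 1 the mode is (a−1)/(a+b−2) = 21/28 ≈ 0.750.

p̂_MAP = 0.750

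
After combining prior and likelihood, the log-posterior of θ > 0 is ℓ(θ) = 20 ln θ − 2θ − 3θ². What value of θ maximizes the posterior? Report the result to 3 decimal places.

ℓ'(θ) = 20/θ − 2 − 6θ. Setting this to zero and multiplying by θ: 6θ² + 2θ − 20 = 0.
θ = (−2 + √(2² + 4·6·20)) / (2·6) = (−2 + √484) / 12 = (−2 + 22)/12 = 5/3.
ℓ''(θ) = −20/θ² − 6 < 0, confirming a maximum.

θ̂_MAP = 1.667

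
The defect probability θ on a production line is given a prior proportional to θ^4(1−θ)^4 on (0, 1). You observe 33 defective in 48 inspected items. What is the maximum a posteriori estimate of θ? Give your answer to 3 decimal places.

The prior density ∝ θ^4(1−θ)^4 is the kernel of Beta(5, 5).
Data: 33 successes in 48 trials. The binomial likelihood contributes θ^33(1−θ)^15, so the posterior is Beta(5+33, 5+15) = Beta(38, 20).
For Beta(a, b) with a, b > 1 the mode is (a−1)/(a+b−2) = 37/56 ≈ 0.661.

θ̂_MAP = 0.661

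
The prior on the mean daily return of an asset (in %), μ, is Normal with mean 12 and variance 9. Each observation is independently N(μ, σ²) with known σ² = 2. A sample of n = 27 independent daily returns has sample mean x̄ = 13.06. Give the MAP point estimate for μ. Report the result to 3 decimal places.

n = 27, x̄ = 13.06.
For a Normal prior and Normal likelihood with known variance, the posterior is Normal; its mode equals its mean, the precision-weighted average.
Prior precision 1/σ₀² = 1/9; data precision n/σ² = 27/2 = 13.5.
μ̂ = ((1/9)·12 + 13.5·13.06) / (1/9 + 13.5) = (53293/300)/(245/18) = 159879/12250 ≈ 13.051.

μ̂_MAP = 13.051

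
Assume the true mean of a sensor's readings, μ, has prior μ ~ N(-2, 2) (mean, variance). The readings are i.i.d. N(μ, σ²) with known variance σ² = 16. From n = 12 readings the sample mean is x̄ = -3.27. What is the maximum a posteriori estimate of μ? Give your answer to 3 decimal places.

μ̂_MAP = -2.762

n = 12, x̄ = -3.27.
For a Normal prior and Normal likelihood with known variance, the posterior is Normal; its mode equals its mean, the precision-weighted average.
Prior precision 1/σ₀² = 1/2 = 0.5; data precision n/σ² = 12/16 = 0.75.
μ̂ = (0.5·(-2) + 0.75·(-3.27)) / (0.5 + 0.75) = (-3.4525)/1.25 = -2.762.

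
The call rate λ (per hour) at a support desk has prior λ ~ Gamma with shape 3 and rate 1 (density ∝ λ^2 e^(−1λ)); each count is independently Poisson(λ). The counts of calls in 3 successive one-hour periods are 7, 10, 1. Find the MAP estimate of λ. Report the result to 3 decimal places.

Σxᵢ = 7+10+1 = 18, with n = 3.
Posterior ∝ λ^2e^(−1λ) · λ^18e^(−3λ) = λ^20e^(−4λ), i.e. Gamma(shape=21, rate=4).
The mode of a Gamma(a, b) with a ≥ 1 (shape–rate) is (a−1)/b = 20/4 ≈ 5.000.

λ̂_MAP = 5.000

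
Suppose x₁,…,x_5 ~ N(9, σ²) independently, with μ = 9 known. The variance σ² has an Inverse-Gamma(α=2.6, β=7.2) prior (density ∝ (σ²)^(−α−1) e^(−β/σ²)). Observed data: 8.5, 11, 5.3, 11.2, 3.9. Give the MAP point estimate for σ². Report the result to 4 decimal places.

σ̂²_MAP = 5.1795

Sum of squared deviations about the known mean: SS = (8.5−9)² + (11−9)² + (5.3−9)² + (11.2−9)² + (3.9−9)² = 48.79.
The Normal likelihood contributes (σ²)^(−n/2) exp(−SS/(2σ²)), so the posterior is Inverse-Gamma(α + n/2, β + SS/2) = Inverse-Gamma(5.1, 31.595).
The mode of Inverse-Gamma(a, b) is b/(a+1) = 31.595/6.1 ≈ 5.1795.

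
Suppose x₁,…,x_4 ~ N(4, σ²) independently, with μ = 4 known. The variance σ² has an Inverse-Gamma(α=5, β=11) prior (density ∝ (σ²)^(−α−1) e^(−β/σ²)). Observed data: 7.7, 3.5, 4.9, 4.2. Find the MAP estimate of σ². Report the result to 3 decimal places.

σ̂²_MAP = 2.299

Sum of squared deviations about the known mean: SS = (7.7−4)² + (3.5−4)² + (4.9−4)² + (4.2−4)² = 14.79.
The Normal likelihood contributes (σ²)^(−n/2) exp(−SS/(2σ²)), so the posterior is Inverse-Gamma(α + n/2, β + SS/2) = Inverse-Gamma(7, 18.395).
The mode of Inverse-Gamma(a, b) is b/(a+1) = 18.395/8 ≈ 2.299.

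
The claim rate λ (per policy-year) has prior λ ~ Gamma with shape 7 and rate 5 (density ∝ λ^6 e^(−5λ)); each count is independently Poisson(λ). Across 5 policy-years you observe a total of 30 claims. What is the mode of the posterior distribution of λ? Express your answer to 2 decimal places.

Σxᵢ = 30, n = 5.
Posterior ∝ λ^6e^(−5λ) · λ^30e^(−5λ) = λ^36e^(−10λ), i.e. Gamma(shape=37, rate=10).
The mode of a Gamma(a, b) with a ≥ 1 (shape–rate) is (a−1)/b = 36/10 ≈ 3.60.

λ̂_MAP = 3.60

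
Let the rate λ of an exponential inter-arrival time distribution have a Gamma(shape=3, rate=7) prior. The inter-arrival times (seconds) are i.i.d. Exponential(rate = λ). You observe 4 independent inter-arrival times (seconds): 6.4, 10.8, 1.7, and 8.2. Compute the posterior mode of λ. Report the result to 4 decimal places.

λ̂_MAP = 0.1760

The Exponential(rate=λ) likelihood is ∝ λ^n e^(−λΣtᵢ). Here n = 4 and Σtᵢ = 6.4 + 10.8 + 1.7 + 8.2 = 27.1.
Posterior ∝ λ^2e^(−7λ) · λ^4e^(−27.1λ) = λ^6e^(−34.1λ), i.e. Gamma(7, 34.1).
Mode = (a−1)/b = 6/34.1 ≈ 0.1760.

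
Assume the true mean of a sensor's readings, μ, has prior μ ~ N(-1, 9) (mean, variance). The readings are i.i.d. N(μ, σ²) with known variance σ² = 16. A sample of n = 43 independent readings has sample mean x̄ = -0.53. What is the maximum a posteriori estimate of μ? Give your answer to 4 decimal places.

n = 43, x̄ = -0.53.
For a Normal prior and Normal likelihood with known variance, the posterior is Normal; its mode equals its mean, the precision-weighted average.
Prior precision 1/σ₀² = 1/9; data precision n/σ² = 43/16 = 2.6875.
μ̂ = ((1/9)·(-1) + 2.6875·(-0.53)) / (1/9 + 2.6875) = (-22111/14400)/(403/144) = -22111/40300 ≈ -0.5487.

μ̂_MAP = -0.5487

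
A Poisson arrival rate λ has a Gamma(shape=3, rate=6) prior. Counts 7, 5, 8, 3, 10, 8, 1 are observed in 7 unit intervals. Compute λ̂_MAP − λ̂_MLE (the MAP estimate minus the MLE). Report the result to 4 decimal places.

Σxᵢ = 42. Posterior is Gamma(45, 13); MAP = (45−1)/13 = 44/13 ≈ 3.38462.
MLE = x̄ = 42/7 ≈ 6.00000.
Difference = 44/13 − 42/7 = -34/13 ≈ -2.6154.

MAP − MLE = -2.6154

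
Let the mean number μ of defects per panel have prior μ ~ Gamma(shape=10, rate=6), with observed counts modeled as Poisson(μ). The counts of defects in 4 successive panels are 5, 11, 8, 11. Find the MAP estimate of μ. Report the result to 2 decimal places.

μ̂_MAP = 4.40

Σxᵢ = 5+11+8+11 = 35, with n = 4.
Posterior ∝ μ^9e^(−6μ) · μ^35e^(−4μ) = μ^44e^(−10μ), i.e. Gamma(shape=45, rate=10).
The mode of a Gamma(a, b) with a ≥ 1 (shape–rate) is (a−1)/b = 44/10 ≈ 4.40.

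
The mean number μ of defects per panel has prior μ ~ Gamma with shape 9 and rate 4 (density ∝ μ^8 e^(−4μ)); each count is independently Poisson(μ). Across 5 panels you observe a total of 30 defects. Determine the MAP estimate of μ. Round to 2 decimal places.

μ̂_MAP = 4.22

Σxᵢ = 30, n = 5.
Posterior ∝ μ^8e^(−4μ) · μ^30e^(−5μ) = μ^38e^(−9μ), i.e. Gamma(shape=39, rate=9).
The mode of a Gamma(a, b) with a ≥ 1 (shape–rate) is (a−1)/b = 38/9 ≈ 4.22.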